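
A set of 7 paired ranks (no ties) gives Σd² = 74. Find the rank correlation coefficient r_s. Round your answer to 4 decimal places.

-0.3214

ρ = 1 − 6Σd² / [n(n²−1)] = 1 − 6×74 / (7×48)
  = 1 − 444/336 = 1 − 1.32143 ≈ -0.3214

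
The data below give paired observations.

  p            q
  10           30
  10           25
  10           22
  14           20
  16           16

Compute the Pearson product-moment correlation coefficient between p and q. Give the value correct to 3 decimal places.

n = 5, Σp = 60, Σq = 113, Σp² = 752, Σq² = 2665, Σpq = 1306
nΣpq − ΣpΣq = 6530 − 6780 = -250
nΣp² − (Σp)² = 3760 − 3600 = 160; nΣq² − (Σq)² = 13325 − 12769 = 556
r = -250 / √(160 × 556) = -250 / 298.2616 ≈ -0.838

-0.838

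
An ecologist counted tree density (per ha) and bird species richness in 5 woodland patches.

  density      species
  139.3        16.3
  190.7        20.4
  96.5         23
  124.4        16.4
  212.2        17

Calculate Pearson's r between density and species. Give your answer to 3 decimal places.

-0.319

n = 5, Σx = 763.1, Σy = 93.1, Σx² = 125587.43, Σy² = 1768.81, Σxy = 14027.93
nΣxy − ΣxΣy = 70139.65 − 71044.61 = -904.96
nΣx² − (Σx)² = 627937.15 − 582321.61 = 45615.54; nΣy² − (Σy)² = 8844.05 − 8667.61 = 176.44
r = -904.96 / √(45615.54 × 176.44) = -904.96 / 2836.9713 ≈ -0.319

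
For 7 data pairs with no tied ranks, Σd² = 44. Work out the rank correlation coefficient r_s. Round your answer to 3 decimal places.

0.214

ρ = 1 − 6Σd² / [n(n²−1)] = 1 − 6×44 / (7×48)
  = 1 − 264/336 = 1 − 0.7857 ≈ 0.214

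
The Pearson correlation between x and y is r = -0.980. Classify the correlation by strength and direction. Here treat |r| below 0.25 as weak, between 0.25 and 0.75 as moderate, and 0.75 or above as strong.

r = -0.980 < 0 so the relationship is negative.
|r| = 0.980, which falls in the strong range.

strong negative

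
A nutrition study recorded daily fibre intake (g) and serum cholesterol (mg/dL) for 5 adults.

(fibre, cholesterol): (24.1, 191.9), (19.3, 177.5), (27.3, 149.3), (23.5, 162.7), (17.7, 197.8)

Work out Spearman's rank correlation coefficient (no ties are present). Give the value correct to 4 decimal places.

-0.7000

Rank fibre: 4, 2, 5, 3, 1
Rank cholesterol: 4, 3, 1, 2, 5
d = rank(fibre) − rank(cholesterol): 0, -1, 4, 1, -4; Σd² = 34
ρ = 1 − 6Σd² / [n(n²−1)] = 1 − 6×34 / (5×24) = 1 − 204/120 ≈ -0.7000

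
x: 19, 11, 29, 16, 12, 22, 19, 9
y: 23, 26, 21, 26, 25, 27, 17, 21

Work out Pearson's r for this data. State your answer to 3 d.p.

n = 8, Σx = 137, Σy = 186, Σx² = 2649, Σy² = 4406, Σxy = 3154
nΣxy − ΣxΣy = 25232 − 25482 = -250
nΣx² − (Σx)² = 21192 − 18769 = 2423; nΣy² − (Σy)² = 35248 − 34596 = 652
r = -250 / √(2423 × 652) = -250 / 1256.8994 ≈ -0.199

-0.199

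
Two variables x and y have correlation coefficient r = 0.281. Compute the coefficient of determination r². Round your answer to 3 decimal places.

r² = (0.281)² = 0.079

0.079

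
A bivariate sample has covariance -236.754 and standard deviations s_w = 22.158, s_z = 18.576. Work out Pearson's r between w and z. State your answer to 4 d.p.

r = Cov(w,z) / (s_w · s_z) = -236.754 / (22.158 × 18.576)
  = -236.754 / 411.6070 ≈ -0.5752

-0.5752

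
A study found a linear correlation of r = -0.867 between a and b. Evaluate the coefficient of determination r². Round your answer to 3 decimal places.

r² = (-0.867)² = 0.752

0.752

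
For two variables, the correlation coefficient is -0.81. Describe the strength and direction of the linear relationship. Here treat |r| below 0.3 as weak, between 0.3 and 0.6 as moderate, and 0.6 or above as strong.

r = -0.81 < 0 so the relationship is negative.
|r| = 0.81, which falls in the strong range.

strong negative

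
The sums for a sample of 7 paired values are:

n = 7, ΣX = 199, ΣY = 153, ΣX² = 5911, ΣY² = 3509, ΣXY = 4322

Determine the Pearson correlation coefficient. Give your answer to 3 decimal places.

-0.135

r = (nΣXY − ΣXΣY) / √[(nΣX² − (ΣX)²)(nΣY² − (ΣY)²)]
Numerator: 7×4322 − 199×153 = -193
Denominator: √[(41377 − 39601)(24563 − 23409)] = √[1776 × 1154] = 1431.6089
r = -193 / 1431.6089 ≈ -0.135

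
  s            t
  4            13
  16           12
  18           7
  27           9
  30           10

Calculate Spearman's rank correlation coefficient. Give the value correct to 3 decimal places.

-0.600

Rank s: 1, 2, 3, 4, 5
Rank t: 5, 4, 1, 2, 3
d = rank(s) − rank(t): -4, -2, 2, 2, 2; Σd² = 32
ρ = 1 − 6Σd² / [n(n²−1)] = 1 − 6×32 / (5×24) = 1 − 192/120 ≈ -0.600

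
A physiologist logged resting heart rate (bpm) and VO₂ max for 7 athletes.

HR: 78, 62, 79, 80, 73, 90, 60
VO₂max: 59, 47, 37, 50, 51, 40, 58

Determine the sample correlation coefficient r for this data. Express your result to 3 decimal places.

n = 7, Σx = 522, Σy = 342, Σx² = 39598, Σy² = 17124, Σxy = 25242
nΣxy − ΣxΣy = 176694 − 178524 = -1830
nΣx² − (Σx)² = 277186 − 272484 = 4702; nΣy² − (Σy)² = 119868 − 116964 = 2904
r = -1830 / √(4702 × 2904) = -1830 / 3695.2142 ≈ -0.495

-0.495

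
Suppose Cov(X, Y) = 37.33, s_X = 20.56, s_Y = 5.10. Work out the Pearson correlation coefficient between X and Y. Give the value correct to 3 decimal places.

r = Cov(X,Y) / (s_X · s_Y) = 37.33 / (20.56 × 5.10)
  = 37.33 / 104.8560 ≈ 0.356

0.356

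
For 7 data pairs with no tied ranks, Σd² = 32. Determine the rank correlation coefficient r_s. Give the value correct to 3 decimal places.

0.429

ρ = 1 − 6Σd² / [n(n²−1)] = 1 − 6×32 / (7×48)
  = 1 − 192/336 = 1 − 0.5714 ≈ 0.429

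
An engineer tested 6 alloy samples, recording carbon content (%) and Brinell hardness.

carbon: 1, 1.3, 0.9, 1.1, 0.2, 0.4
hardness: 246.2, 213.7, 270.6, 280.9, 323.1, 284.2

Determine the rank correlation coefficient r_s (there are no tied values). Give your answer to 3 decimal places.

-0.829

Rank carbon: 4, 6, 3, 5, 1, 2
Rank hardness: 2, 1, 3, 4, 6, 5
d = rank(carbon) − rank(hardness): 2, 5, 0, 1, -5, -3; Σd² = 64
ρ = 1 − 6Σd² / [n(n²−1)] = 1 − 6×64 / (6×35) = 1 − 384/210 ≈ -0.829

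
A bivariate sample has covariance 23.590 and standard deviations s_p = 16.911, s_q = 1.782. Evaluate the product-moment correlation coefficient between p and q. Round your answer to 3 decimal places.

0.783

r = Cov(p,q) / (s_p · s_q) = 23.590 / (16.911 × 1.782)
  = 23.590 / 30.1354 ≈ 0.783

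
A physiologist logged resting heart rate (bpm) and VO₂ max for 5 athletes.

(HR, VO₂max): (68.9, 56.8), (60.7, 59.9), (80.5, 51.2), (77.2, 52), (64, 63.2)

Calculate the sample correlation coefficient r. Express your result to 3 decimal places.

-0.927

n = 5, Σx = 351.3, Σy = 283.1, Σx² = 24967.79, Σy² = 16133.93, Σxy = 19730.25
nΣxy − ΣxΣy = 98651.25 − 99453.03 = -801.78
nΣx² − (Σx)² = 124838.95 − 123411.69 = 1427.26; nΣy² − (Σy)² = 80669.65 − 80145.61 = 524.04
r = -801.78 / √(1427.26 × 524.04) = -801.78 / 864.8360 ≈ -0.927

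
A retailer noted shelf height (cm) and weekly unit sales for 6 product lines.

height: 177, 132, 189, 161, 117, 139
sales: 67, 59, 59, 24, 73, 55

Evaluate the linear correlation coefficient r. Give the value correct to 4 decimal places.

-0.2297

n = 6, Σx = 915, Σy = 337, Σx² = 143405, Σy² = 20381, Σxy = 50848
nΣxy − ΣxΣy = 305088 − 308355 = -3267
nΣx² − (Σx)² = 860430 − 837225 = 23205; nΣy² − (Σy)² = 122286 − 113569 = 8717
r = -3267 / √(23205 × 8717) = -3267 / 14222.4465 ≈ -0.2297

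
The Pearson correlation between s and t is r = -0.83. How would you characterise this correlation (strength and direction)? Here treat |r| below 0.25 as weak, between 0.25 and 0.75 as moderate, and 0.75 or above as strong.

strong negative

r = -0.83 < 0 so the relationship is negative.
|r| = 0.83, which falls in the strong range.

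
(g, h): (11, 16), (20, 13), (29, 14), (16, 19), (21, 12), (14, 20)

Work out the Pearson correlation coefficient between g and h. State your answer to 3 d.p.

n = 6, Σg = 111, Σh = 94, Σg² = 2255, Σh² = 1526, Σgh = 1678
nΣgh − ΣgΣh = 10068 − 10434 = -366
nΣg² − (Σg)² = 13530 − 12321 = 1209; nΣh² − (Σh)² = 9156 − 8836 = 320
r = -366 / √(1209 × 320) = -366 / 621.9968 ≈ -0.588

-0.588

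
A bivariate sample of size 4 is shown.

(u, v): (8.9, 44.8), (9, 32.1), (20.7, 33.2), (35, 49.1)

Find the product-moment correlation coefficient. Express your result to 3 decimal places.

0.523

n = 4, Σu = 73.6, Σv = 159.2, Σu² = 1813.7, Σv² = 6550.5, Σuv = 3093.36
nΣuv − ΣuΣv = 12373.44 − 11717.12 = 656.32
nΣu² − (Σu)² = 7254.8 − 5416.96 = 1837.84; nΣv² − (Σv)² = 26202 − 25344.64 = 857.36
r = 656.32 / √(1837.84 × 857.36) = 656.32 / 1255.2651 ≈ 0.523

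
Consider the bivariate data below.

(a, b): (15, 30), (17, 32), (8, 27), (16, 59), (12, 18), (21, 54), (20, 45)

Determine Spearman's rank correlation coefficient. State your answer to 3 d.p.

Rank a: 3, 5, 1, 4, 2, 7, 6
Rank b: 3, 4, 2, 7, 1, 6, 5
d = rank(a) − rank(b): 0, 1, -1, -3, 1, 1, 1; Σd² = 14
ρ = 1 − 6Σd² / [n(n²−1)] = 1 − 6×14 / (7×48) = 1 − 84/336 ≈ 0.750

0.750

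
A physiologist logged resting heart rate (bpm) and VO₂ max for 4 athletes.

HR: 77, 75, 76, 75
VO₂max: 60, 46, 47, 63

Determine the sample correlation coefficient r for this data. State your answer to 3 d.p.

0.199

n = 4, Σx = 303, Σy = 216, Σx² = 22955, Σy² = 11894, Σxy = 16367
nΣxy − ΣxΣy = 65468 − 65448 = 20
nΣx² − (Σx)² = 91820 − 91809 = 11; nΣy² − (Σy)² = 47576 − 46656 = 920
r = 20 / √(11 × 920) = 20 / 100.5982 ≈ 0.199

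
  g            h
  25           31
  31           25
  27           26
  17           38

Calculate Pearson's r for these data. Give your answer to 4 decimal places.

n = 4, Σg = 100, Σh = 120, Σg² = 2604, Σh² = 3706, Σgh = 2898
nΣgh − ΣgΣh = 11592 − 12000 = -408
nΣg² − (Σg)² = 10416 − 10000 = 416; nΣh² − (Σh)² = 14824 − 14400 = 424
r = -408 / √(416 × 424) = -408 / 419.9810 ≈ -0.9715

-0.9715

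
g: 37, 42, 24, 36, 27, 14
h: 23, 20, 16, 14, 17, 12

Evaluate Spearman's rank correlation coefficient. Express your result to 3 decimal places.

0.771

Rank g: 5, 6, 2, 4, 3, 1
Rank h: 6, 5, 3, 2, 4, 1
d = rank(g) − rank(h): -1, 1, -1, 2, -1, 0; Σd² = 8
ρ = 1 − 6Σd² / [n(n²−1)] = 1 − 6×8 / (6×35) = 1 − 48/210 ≈ 0.771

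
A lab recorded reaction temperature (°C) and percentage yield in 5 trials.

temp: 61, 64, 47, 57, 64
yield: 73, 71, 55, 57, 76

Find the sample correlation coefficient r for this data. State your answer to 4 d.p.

0.8728

n = 5, Σx = 293, Σy = 332, Σx² = 17371, Σy² = 22420, Σxy = 19695
nΣxy − ΣxΣy = 98475 − 97276 = 1199
nΣx² − (Σx)² = 86855 − 85849 = 1006; nΣy² − (Σy)² = 112100 − 110224 = 1876
r = 1199 / √(1006 × 1876) = 1199 / 1373.7744 ≈ 0.8728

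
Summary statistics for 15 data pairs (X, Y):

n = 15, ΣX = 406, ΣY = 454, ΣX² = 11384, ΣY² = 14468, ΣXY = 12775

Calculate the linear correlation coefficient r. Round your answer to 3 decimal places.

0.908

r = (nΣXY − ΣXΣY) / √[(nΣX² − (ΣX)²)(nΣY² − (ΣY)²)]
Numerator: 15×12775 − 406×454 = 7301
Denominator: √[(170760 − 164836)(217020 − 206116)] = √[5924 × 10904] = 8037.1199
r = 7301 / 8037.1199 ≈ 0.908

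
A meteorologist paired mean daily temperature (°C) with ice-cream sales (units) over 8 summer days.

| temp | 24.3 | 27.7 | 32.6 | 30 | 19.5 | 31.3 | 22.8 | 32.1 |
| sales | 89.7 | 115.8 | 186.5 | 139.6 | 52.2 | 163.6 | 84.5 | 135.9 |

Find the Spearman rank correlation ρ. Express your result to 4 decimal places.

Rank temp: 3, 4, 8, 5, 1, 6, 2, 7
Rank sales: 3, 4, 8, 6, 1, 7, 2, 5
d = rank(temp) − rank(sales): 0, 0, 0, -1, 0, -1, 0, 2; Σd² = 6
ρ = 1 − 6Σd² / [n(n²−1)] = 1 − 6×6 / (8×63) = 1 − 36/504 ≈ 0.9286

0.9286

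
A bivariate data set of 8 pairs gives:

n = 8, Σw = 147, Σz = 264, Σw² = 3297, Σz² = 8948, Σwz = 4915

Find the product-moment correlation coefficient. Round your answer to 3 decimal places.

0.171

r = (nΣwz − ΣwΣz) / √[(nΣw² − (Σw)²)(nΣz² − (Σz)²)]
Numerator: 8×4915 − 147×264 = 512
Denominator: √[(26376 − 21609)(71584 − 69696)] = √[4767 × 1888] = 3000.0160
r = 512 / 3000.0160 ≈ 0.171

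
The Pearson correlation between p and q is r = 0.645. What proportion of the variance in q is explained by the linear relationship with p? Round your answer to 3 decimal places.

0.416

r² = (0.645)² = 0.416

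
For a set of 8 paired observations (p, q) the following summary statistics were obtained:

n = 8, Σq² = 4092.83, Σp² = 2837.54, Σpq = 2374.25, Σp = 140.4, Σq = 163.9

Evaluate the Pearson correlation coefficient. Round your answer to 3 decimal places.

r = (nΣpq − ΣpΣq) / √[(nΣp² − (Σp)²)(nΣq² − (Σq)²)]
Numerator: 8×2374.25 − 140.4×163.9 = -4017.56
Denominator: √[(22700.32 − 19712.16)(32742.64 − 26863.21)] = √[2988.16 × 5879.43] = 4191.5006
r = -4017.56 / 4191.5006 ≈ -0.959

-0.959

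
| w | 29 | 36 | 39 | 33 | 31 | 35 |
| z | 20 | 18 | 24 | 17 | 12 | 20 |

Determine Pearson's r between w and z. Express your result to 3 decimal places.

n = 6, Σw = 203, Σz = 111, Σw² = 6933, Σz² = 2133, Σwz = 3797
nΣwz − ΣwΣz = 22782 − 22533 = 249
nΣw² − (Σw)² = 41598 − 41209 = 389; nΣz² − (Σz)² = 12798 − 12321 = 477
r = 249 / √(389 × 477) = 249 / 430.7586 ≈ 0.578

0.578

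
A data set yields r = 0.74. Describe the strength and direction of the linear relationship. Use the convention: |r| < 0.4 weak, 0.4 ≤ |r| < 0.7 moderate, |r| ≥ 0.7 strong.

strong positive

r = 0.74 > 0 so the relationship is positive.
|r| = 0.74, which falls in the strong range.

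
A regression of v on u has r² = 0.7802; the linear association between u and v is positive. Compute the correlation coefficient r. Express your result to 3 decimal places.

0.883

|r| = √0.7802 = 0.883
The association is positive, so r = 0.883.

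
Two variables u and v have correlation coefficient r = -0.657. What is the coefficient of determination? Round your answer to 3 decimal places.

r² = (-0.657)² = 0.432

0.432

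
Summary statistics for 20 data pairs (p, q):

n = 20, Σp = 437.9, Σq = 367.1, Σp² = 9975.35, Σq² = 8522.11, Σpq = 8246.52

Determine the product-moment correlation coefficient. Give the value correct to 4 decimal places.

r = (nΣpq − ΣpΣq) / √[(nΣp² − (Σp)²)(nΣq² − (Σq)²)]
Numerator: 20×8246.52 − 437.9×367.1 = 4177.31
Denominator: √[(199507 − 191756.41)(170442.2 − 134762.41)] = √[7750.59 × 35679.79] = 16629.4745
r = 4177.31 / 16629.4745 ≈ 0.2512

0.2512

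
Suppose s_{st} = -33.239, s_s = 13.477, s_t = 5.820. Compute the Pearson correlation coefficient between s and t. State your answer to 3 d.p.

r = Cov(s,t) / (s_s · s_t) = -33.239 / (13.477 × 5.820)
  = -33.239 / 78.4361 ≈ -0.424

-0.424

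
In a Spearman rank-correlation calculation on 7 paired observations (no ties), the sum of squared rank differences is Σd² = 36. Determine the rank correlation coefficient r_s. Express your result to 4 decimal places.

0.3571

ρ = 1 − 6Σd² / [n(n²−1)] = 1 − 6×36 / (7×48)
  = 1 − 216/336 = 1 − 0.64286 ≈ 0.3571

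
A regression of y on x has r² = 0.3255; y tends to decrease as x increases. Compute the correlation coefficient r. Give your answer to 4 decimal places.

|r| = √0.3255 = 0.5705
The association is negative, so r = −0.5705.

-0.5705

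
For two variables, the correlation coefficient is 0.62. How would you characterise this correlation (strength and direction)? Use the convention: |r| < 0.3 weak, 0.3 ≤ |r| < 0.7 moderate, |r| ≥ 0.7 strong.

moderate positive

r = 0.62 > 0 so the relationship is positive.
|r| = 0.62, which falls in the moderate range.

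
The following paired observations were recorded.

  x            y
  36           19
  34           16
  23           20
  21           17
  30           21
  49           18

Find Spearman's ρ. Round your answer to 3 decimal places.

Rank x: 5, 4, 2, 1, 3, 6
Rank y: 4, 1, 5, 2, 6, 3
d = rank(x) − rank(y): 1, 3, -3, -1, -3, 3; Σd² = 38
ρ = 1 − 6Σd² / [n(n²−1)] = 1 − 6×38 / (6×35) = 1 − 228/210 ≈ -0.086

-0.086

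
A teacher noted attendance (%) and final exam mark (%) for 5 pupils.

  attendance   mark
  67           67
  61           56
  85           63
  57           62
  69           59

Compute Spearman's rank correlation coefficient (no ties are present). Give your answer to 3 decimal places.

0.300

Rank attendance: 3, 2, 5, 1, 4
Rank mark: 5, 1, 4, 3, 2
d = rank(attendance) − rank(mark): -2, 1, 1, -2, 2; Σd² = 14
ρ = 1 − 6Σd² / [n(n²−1)] = 1 − 6×14 / (5×24) = 1 − 84/120 ≈ 0.300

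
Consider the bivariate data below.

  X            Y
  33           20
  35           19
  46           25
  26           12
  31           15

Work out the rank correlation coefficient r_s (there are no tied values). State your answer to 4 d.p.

0.9000

Rank X: 3, 4, 5, 1, 2
Rank Y: 4, 3, 5, 1, 2
d = rank(X) − rank(Y): -1, 1, 0, 0, 0; Σd² = 2
ρ = 1 − 6Σd² / [n(n²−1)] = 1 − 6×2 / (5×24) = 1 − 12/120 ≈ 0.9000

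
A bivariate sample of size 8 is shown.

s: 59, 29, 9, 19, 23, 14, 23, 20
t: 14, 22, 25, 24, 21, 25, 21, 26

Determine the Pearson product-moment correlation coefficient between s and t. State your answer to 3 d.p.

n = 8, Σs = 196, Σt = 178, Σs² = 6418, Σt² = 4064, Σst = 3981
nΣst − ΣsΣt = 31848 − 34888 = -3040
nΣs² − (Σs)² = 51344 − 38416 = 12928; nΣt² − (Σt)² = 32512 − 31684 = 828
r = -3040 / √(12928 × 828) = -3040 / 3271.7555 ≈ -0.929

-0.929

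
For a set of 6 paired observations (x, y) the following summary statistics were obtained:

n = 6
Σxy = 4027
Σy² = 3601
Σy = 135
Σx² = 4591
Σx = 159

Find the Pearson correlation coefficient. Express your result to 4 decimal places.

r = (nΣxy − ΣxΣy) / √[(nΣx² − (Σx)²)(nΣy² − (Σy)²)]
Numerator: 6×4027 − 159×135 = 2697
Denominator: √[(27546 − 25281)(21606 − 18225)] = √[2265 × 3381] = 2767.3028
r = 2697 / 2767.3028 ≈ 0.9746

0.9746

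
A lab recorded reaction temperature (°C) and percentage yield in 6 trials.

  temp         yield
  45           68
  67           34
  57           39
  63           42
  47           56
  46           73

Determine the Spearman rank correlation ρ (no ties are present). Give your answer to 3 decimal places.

Rank temp: 1, 6, 4, 5, 3, 2
Rank yield: 5, 1, 2, 3, 4, 6
d = rank(temp) − rank(yield): -4, 5, 2, 2, -1, -4; Σd² = 66
ρ = 1 − 6Σd² / [n(n²−1)] = 1 − 6×66 / (6×35) = 1 − 396/210 ≈ -0.886

-0.886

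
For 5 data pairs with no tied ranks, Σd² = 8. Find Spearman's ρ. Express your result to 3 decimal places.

0.600

ρ = 1 − 6Σd² / [n(n²−1)] = 1 − 6×8 / (5×24)
  = 1 − 48/120 = 1 − 0.4000 ≈ 0.600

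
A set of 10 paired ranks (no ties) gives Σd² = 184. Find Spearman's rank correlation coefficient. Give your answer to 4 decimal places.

-0.1152

ρ = 1 − 6Σd² / [n(n²−1)] = 1 − 6×184 / (10×99)
  = 1 − 1104/990 = 1 − 1.11515 ≈ -0.1152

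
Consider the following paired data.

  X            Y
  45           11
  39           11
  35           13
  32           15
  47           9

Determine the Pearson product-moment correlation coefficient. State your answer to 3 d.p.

-0.934

n = 5, ΣX = 198, ΣY = 59, ΣX² = 8004, ΣY² = 717, ΣXY = 2282
nΣXY − ΣXΣY = 11410 − 11682 = -272
nΣX² − (ΣX)² = 40020 − 39204 = 816; nΣY² − (ΣY)² = 3585 − 3481 = 104
r = -272 / √(816 × 104) = -272 / 291.3143 ≈ -0.934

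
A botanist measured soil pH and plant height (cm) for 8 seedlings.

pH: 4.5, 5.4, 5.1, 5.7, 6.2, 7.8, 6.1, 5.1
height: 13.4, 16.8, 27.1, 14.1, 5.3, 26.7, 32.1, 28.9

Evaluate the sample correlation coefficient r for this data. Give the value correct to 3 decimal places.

0.161

n = 8, Σx = 45.9, Σy = 164.4, Σx² = 270.41, Σy² = 4001.62, Σxy = 953.92
nΣxy − ΣxΣy = 7631.36 − 7545.96 = 85.4
nΣx² − (Σx)² = 2163.28 − 2106.81 = 56.47; nΣy² − (Σy)² = 32012.96 − 27027.36 = 4985.6
r = 85.4 / √(56.47 × 4985.6) = 85.4 / 530.6004 ≈ 0.161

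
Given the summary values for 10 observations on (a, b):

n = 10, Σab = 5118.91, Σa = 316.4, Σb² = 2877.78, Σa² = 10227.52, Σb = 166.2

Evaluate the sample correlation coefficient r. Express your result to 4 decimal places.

-0.8828

r = (nΣab − ΣaΣb) / √[(nΣa² − (Σa)²)(nΣb² − (Σb)²)]
Numerator: 10×5118.91 − 316.4×166.2 = -1396.58
Denominator: √[(102275.2 − 100108.96)(28777.8 − 27622.44)] = √[2166.24 × 1155.36] = 1582.0199
r = -1396.58 / 1582.0199 ≈ -0.8828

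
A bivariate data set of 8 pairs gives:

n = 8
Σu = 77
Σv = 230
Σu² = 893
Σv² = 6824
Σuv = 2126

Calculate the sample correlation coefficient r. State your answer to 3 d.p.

r = (nΣuv − ΣuΣv) / √[(nΣu² − (Σu)²)(nΣv² − (Σv)²)]
Numerator: 8×2126 − 77×230 = -702
Denominator: √[(7144 − 5929)(54592 − 52900)] = √[1215 × 1692] = 1433.7991
r = -702 / 1433.7991 ≈ -0.490

-0.490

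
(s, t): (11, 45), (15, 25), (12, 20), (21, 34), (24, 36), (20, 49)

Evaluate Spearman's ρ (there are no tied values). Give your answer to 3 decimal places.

Rank s: 1, 3, 2, 5, 6, 4
Rank t: 5, 2, 1, 3, 4, 6
d = rank(s) − rank(t): -4, 1, 1, 2, 2, -2; Σd² = 30
ρ = 1 − 6Σd² / [n(n²−1)] = 1 − 6×30 / (6×35) = 1 − 180/210 ≈ 0.143

0.143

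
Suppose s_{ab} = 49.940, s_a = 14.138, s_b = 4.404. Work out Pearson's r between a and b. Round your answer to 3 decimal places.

r = Cov(a,b) / (s_a · s_b) = 49.940 / (14.138 × 4.404)
  = 49.940 / 62.2638 ≈ 0.802

0.802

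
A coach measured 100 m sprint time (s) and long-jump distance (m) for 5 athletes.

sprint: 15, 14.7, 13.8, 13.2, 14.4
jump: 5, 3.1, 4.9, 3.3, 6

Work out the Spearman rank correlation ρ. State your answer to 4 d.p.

0.2000

Rank sprint: 5, 4, 2, 1, 3
Rank jump: 4, 1, 3, 2, 5
d = rank(sprint) − rank(jump): 1, 3, -1, -1, -2; Σd² = 16
ρ = 1 − 6Σd² / [n(n²−1)] = 1 − 6×16 / (5×24) = 1 − 96/120 ≈ 0.2000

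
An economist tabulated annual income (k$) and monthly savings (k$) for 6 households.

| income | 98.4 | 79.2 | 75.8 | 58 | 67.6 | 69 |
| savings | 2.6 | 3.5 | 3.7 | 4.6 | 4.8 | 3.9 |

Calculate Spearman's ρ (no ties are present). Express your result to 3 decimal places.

Rank income: 6, 5, 4, 1, 2, 3
Rank savings: 1, 2, 3, 5, 6, 4
d = rank(income) − rank(savings): 5, 3, 1, -4, -4, -1; Σd² = 68
ρ = 1 − 6Σd² / [n(n²−1)] = 1 − 6×68 / (6×35) = 1 − 408/210 ≈ -0.943

-0.943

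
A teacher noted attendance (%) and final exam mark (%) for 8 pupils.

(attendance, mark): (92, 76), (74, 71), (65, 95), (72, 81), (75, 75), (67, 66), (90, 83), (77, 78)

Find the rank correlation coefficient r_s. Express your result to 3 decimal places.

0.000

Rank attendance: 8, 4, 1, 3, 5, 2, 7, 6
Rank mark: 4, 2, 8, 6, 3, 1, 7, 5
d = rank(attendance) − rank(mark): 4, 2, -7, -3, 2, 1, 0, 1; Σd² = 84
ρ = 1 − 6Σd² / [n(n²−1)] = 1 − 6×84 / (8×63) = 1 − 504/504 ≈ 0.000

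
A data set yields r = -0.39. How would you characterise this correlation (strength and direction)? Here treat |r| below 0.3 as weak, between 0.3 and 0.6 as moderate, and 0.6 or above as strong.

moderate negative

r = -0.39 < 0 so the relationship is negative.
|r| = 0.39, which falls in the moderate range.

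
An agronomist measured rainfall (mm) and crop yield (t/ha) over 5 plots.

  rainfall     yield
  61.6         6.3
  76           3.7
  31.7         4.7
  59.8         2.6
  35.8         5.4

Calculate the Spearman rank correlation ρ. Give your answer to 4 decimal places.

-0.1000

Rank rainfall: 4, 5, 1, 3, 2
Rank yield: 5, 2, 3, 1, 4
d = rank(rainfall) − rank(yield): -1, 3, -2, 2, -2; Σd² = 22
ρ = 1 − 6Σd² / [n(n²−1)] = 1 − 6×22 / (5×24) = 1 − 132/120 ≈ -0.1000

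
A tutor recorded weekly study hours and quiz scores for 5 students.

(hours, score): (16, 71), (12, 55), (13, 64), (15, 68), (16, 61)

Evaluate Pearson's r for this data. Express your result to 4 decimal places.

n = 5, Σx = 72, Σy = 319, Σx² = 1050, Σy² = 20507, Σxy = 4624
nΣxy − ΣxΣy = 23120 − 22968 = 152
nΣx² − (Σx)² = 5250 − 5184 = 66; nΣy² − (Σy)² = 102535 − 101761 = 774
r = 152 / √(66 × 774) = 152 / 226.0177 ≈ 0.6725

0.6725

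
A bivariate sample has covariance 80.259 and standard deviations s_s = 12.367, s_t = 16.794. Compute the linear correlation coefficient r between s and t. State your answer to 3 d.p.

0.386

r = Cov(s,t) / (s_s · s_t) = 80.259 / (12.367 × 16.794)
  = 80.259 / 207.6914 ≈ 0.386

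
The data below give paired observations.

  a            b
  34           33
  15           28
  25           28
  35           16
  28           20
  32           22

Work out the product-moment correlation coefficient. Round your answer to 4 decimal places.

-0.3191

n = 6, Σa = 169, Σb = 147, Σa² = 5039, Σb² = 3797, Σab = 4066
nΣab − ΣaΣb = 24396 − 24843 = -447
nΣa² − (Σa)² = 30234 − 28561 = 1673; nΣb² − (Σb)² = 22782 − 21609 = 1173
r = -447 / √(1673 × 1173) = -447 / 1400.8672 ≈ -0.3191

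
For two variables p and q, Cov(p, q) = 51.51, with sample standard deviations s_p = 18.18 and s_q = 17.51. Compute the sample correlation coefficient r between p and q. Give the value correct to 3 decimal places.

r = Cov(p,q) / (s_p · s_q) = 51.51 / (18.18 × 17.51)
  = 51.51 / 318.3318 ≈ 0.162

0.162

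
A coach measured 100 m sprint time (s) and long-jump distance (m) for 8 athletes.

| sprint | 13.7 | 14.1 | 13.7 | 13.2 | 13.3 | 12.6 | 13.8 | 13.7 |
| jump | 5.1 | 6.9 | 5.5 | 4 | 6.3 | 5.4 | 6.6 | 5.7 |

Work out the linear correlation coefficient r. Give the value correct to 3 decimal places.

n = 8, Σx = 108.1, Σy = 45.5, Σx² = 1462.21, Σy² = 264.77, Σxy = 616.31
nΣxy − ΣxΣy = 4930.48 − 4918.55 = 11.93
nΣx² − (Σx)² = 11697.68 − 11685.61 = 12.07; nΣy² − (Σy)² = 2118.16 − 2070.25 = 47.91
r = 11.93 / √(12.07 × 47.91) = 11.93 / 24.0473 ≈ 0.496

0.496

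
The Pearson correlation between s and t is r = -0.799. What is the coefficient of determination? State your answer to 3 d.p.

0.638

r² = (-0.799)² = 0.638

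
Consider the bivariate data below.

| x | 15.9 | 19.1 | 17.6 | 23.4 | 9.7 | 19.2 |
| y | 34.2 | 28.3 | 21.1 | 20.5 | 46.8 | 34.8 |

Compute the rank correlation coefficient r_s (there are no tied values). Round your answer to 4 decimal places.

Rank x: 2, 4, 3, 6, 1, 5
Rank y: 4, 3, 2, 1, 6, 5
d = rank(x) − rank(y): -2, 1, 1, 5, -5, 0; Σd² = 56
ρ = 1 − 6Σd² / [n(n²−1)] = 1 − 6×56 / (6×35) = 1 − 336/210 ≈ -0.6000

-0.6000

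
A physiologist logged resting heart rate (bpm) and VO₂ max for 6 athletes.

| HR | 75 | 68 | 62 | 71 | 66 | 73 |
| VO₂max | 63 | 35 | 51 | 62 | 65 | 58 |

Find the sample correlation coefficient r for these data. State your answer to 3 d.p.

0.338

n = 6, Σx = 415, Σy = 334, Σx² = 28819, Σy² = 19228, Σxy = 23193
nΣxy − ΣxΣy = 139158 − 138610 = 548
nΣx² − (Σx)² = 172914 − 172225 = 689; nΣy² − (Σy)² = 115368 − 111556 = 3812
r = 548 / √(689 × 3812) = 548 / 1620.6381 ≈ 0.338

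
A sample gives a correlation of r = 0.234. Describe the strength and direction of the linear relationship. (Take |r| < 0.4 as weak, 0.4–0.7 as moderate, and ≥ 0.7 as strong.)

weak positive

r = 0.234 > 0 so the relationship is positive.
|r| = 0.234, which falls in the weak range.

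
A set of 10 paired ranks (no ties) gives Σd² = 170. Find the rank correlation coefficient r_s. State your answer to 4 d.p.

ρ = 1 − 6Σd² / [n(n²−1)] = 1 − 6×170 / (10×99)
  = 1 − 1020/990 = 1 − 1.03030 ≈ -0.0303

-0.0303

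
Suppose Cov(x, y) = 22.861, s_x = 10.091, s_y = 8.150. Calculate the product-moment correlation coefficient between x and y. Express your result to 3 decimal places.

r = Cov(x,y) / (s_x · s_y) = 22.861 / (10.091 × 8.150)
  = 22.861 / 82.2416 ≈ 0.278

0.278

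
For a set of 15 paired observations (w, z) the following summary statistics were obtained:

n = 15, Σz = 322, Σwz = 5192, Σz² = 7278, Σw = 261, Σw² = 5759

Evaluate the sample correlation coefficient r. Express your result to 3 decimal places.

-0.616

r = (nΣwz − ΣwΣz) / √[(nΣw² − (Σw)²)(nΣz² − (Σz)²)]
Numerator: 15×5192 − 261×322 = -6162
Denominator: √[(86385 − 68121)(109170 − 103684)] = √[18264 × 5486] = 10009.8104
r = -6162 / 10009.8104 ≈ -0.616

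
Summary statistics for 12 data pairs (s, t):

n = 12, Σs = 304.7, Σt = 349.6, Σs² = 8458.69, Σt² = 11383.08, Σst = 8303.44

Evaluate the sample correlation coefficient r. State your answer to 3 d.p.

r = (nΣst − ΣsΣt) / √[(nΣs² − (Σs)²)(nΣt² − (Σt)²)]
Numerator: 12×8303.44 − 304.7×349.6 = -6881.84
Denominator: √[(101504.28 − 92842.09)(136596.96 − 122220.16)] = √[8662.19 × 14376.8] = 11159.5060
r = -6881.84 / 11159.5060 ≈ -0.617

-0.617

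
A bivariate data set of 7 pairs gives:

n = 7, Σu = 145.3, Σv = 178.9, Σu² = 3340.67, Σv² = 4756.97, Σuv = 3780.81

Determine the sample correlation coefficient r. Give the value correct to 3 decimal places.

r = (nΣuv − ΣuΣv) / √[(nΣu² − (Σu)²)(nΣv² − (Σv)²)]
Numerator: 7×3780.81 − 145.3×178.9 = 471.5
Denominator: √[(23384.69 − 21112.09)(33298.79 − 32005.21)] = √[2272.6 × 1293.58] = 1714.5816
r = 471.5 / 1714.5816 ≈ 0.275

0.275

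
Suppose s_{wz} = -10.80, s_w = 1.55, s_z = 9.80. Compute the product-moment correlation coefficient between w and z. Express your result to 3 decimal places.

r = Cov(w,z) / (s_w · s_z) = -10.80 / (1.55 × 9.80)
  = -10.80 / 15.1900 ≈ -0.711

-0.711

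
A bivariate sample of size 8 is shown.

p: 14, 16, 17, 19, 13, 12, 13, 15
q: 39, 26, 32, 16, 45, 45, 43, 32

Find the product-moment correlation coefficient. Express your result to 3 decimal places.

n = 8, Σp = 119, Σq = 278, Σp² = 1809, Σq² = 10400, Σpq = 3974
nΣpq − ΣpΣq = 31792 − 33082 = -1290
nΣp² − (Σp)² = 14472 − 14161 = 311; nΣq² − (Σq)² = 83200 − 77284 = 5916
r = -1290 / √(311 × 5916) = -1290 / 1356.4203 ≈ -0.951

-0.951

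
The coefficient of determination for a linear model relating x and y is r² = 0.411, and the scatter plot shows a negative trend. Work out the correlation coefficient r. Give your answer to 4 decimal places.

-0.6411

|r| = √0.411 = 0.6411
The association is negative, so r = −0.6411.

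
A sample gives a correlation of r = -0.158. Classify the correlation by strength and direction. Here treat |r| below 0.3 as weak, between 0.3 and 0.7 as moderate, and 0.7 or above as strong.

weak negative

r = -0.158 < 0 so the relationship is negative.
|r| = 0.158, which falls in the weak range.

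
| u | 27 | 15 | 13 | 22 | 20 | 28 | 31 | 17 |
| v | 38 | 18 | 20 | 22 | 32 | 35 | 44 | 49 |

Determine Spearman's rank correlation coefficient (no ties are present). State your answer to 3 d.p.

0.571

Rank u: 6, 2, 1, 5, 4, 7, 8, 3
Rank v: 6, 1, 2, 3, 4, 5, 7, 8
d = rank(u) − rank(v): 0, 1, -1, 2, 0, 2, 1, -5; Σd² = 36
ρ = 1 − 6Σd² / [n(n²−1)] = 1 − 6×36 / (8×63) = 1 − 216/504 ≈ 0.571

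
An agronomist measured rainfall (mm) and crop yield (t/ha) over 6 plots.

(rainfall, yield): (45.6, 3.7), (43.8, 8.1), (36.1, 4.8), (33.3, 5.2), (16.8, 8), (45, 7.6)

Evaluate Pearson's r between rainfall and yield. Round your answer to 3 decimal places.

n = 6, Σx = 220.6, Σy = 37.4, Σx² = 8717.14, Σy² = 251.14, Σxy = 1346.34
nΣxy − ΣxΣy = 8078.04 − 8250.44 = -172.4
nΣx² − (Σx)² = 52302.84 − 48664.36 = 3638.48; nΣy² − (Σy)² = 1506.84 − 1398.76 = 108.08
r = -172.4 / √(3638.48 × 108.08) = -172.4 / 627.0940 ≈ -0.275

-0.275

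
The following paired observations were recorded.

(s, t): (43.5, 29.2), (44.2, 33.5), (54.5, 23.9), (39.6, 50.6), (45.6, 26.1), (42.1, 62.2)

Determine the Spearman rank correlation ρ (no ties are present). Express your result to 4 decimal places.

Rank s: 3, 4, 6, 1, 5, 2
Rank t: 3, 4, 1, 5, 2, 6
d = rank(s) − rank(t): 0, 0, 5, -4, 3, -4; Σd² = 66
ρ = 1 − 6Σd² / [n(n²−1)] = 1 − 6×66 / (6×35) = 1 − 396/210 ≈ -0.8857

-0.8857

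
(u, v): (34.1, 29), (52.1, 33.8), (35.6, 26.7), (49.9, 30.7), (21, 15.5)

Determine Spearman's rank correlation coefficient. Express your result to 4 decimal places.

0.9000

Rank u: 2, 5, 3, 4, 1
Rank v: 3, 5, 2, 4, 1
d = rank(u) − rank(v): -1, 0, 1, 0, 0; Σd² = 2
ρ = 1 − 6Σd² / [n(n²−1)] = 1 − 6×2 / (5×24) = 1 − 12/120 ≈ 0.9000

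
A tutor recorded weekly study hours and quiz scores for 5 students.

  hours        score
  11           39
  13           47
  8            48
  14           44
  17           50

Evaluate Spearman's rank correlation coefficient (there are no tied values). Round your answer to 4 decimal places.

0.3000

Rank hours: 2, 3, 1, 4, 5
Rank score: 1, 3, 4, 2, 5
d = rank(hours) − rank(score): 1, 0, -3, 2, 0; Σd² = 14
ρ = 1 − 6Σd² / [n(n²−1)] = 1 − 6×14 / (5×24) = 1 − 84/120 ≈ 0.3000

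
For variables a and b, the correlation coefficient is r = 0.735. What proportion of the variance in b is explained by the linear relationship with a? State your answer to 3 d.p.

r² = (0.735)² = 0.540

0.540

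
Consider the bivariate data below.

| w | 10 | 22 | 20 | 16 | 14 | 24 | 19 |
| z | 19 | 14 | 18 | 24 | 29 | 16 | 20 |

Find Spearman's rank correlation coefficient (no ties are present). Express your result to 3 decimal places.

-0.750

Rank w: 1, 6, 5, 3, 2, 7, 4
Rank z: 4, 1, 3, 6, 7, 2, 5
d = rank(w) − rank(z): -3, 5, 2, -3, -5, 5, -1; Σd² = 98
ρ = 1 − 6Σd² / [n(n²−1)] = 1 − 6×98 / (7×48) = 1 − 588/336 ≈ -0.750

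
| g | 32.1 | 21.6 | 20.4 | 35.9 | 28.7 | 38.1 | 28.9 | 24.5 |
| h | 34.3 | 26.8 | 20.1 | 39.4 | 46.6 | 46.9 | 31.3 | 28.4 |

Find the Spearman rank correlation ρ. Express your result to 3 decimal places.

0.857

Rank g: 6, 2, 1, 7, 4, 8, 5, 3
Rank h: 5, 2, 1, 6, 7, 8, 4, 3
d = rank(g) − rank(h): 1, 0, 0, 1, -3, 0, 1, 0; Σd² = 12
ρ = 1 − 6Σd² / [n(n²−1)] = 1 − 6×12 / (8×63) = 1 − 72/504 ≈ 0.857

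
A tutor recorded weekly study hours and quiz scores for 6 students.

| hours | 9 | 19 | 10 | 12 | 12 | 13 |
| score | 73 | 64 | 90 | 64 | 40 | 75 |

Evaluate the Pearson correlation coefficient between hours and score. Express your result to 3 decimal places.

-0.272

n = 6, Σx = 75, Σy = 406, Σx² = 999, Σy² = 28846, Σxy = 4996
nΣxy − ΣxΣy = 29976 − 30450 = -474
nΣx² − (Σx)² = 5994 − 5625 = 369; nΣy² − (Σy)² = 173076 − 164836 = 8240
r = -474 / √(369 × 8240) = -474 / 1743.7202 ≈ -0.272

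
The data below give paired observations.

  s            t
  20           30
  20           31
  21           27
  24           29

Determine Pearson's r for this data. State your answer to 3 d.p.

-0.335

n = 4, Σs = 85, Σt = 117, Σs² = 1817, Σt² = 3431, Σst = 2483
nΣst − ΣsΣt = 9932 − 9945 = -13
nΣs² − (Σs)² = 7268 − 7225 = 43; nΣt² − (Σt)² = 13724 − 13689 = 35
r = -13 / √(43 × 35) = -13 / 38.7943 ≈ -0.335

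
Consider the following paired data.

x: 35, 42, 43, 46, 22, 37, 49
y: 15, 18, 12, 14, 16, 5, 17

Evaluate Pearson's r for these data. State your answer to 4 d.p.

0.0601

n = 7, Σx = 274, Σy = 97, Σx² = 11208, Σy² = 1459, Σxy = 3811
nΣxy − ΣxΣy = 26677 − 26578 = 99
nΣx² − (Σx)² = 78456 − 75076 = 3380; nΣy² − (Σy)² = 10213 − 9409 = 804
r = 99 / √(3380 × 804) = 99 / 1648.4902 ≈ 0.0601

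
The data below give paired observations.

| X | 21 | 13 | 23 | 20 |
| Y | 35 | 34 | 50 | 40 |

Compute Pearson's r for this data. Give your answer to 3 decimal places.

0.694

n = 4, ΣX = 77, ΣY = 159, ΣX² = 1539, ΣY² = 6481, ΣXY = 3127
nΣXY − ΣXΣY = 12508 − 12243 = 265
nΣX² − (ΣX)² = 6156 − 5929 = 227; nΣY² − (ΣY)² = 25924 − 25281 = 643
r = 265 / √(227 × 643) = 265 / 382.0484 ≈ 0.694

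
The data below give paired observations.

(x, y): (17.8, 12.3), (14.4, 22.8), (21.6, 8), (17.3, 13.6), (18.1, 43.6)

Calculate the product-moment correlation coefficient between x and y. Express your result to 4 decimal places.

n = 5, Σx = 89.2, Σy = 100.3, Σx² = 1617.66, Σy² = 2821.05, Σxy = 1744.5
nΣxy − ΣxΣy = 8722.5 − 8946.76 = -224.26
nΣx² − (Σx)² = 8088.3 − 7956.64 = 131.66; nΣy² − (Σy)² = 14105.25 − 10060.09 = 4045.16
r = -224.26 / √(131.66 × 4045.16) = -224.26 / 729.7847 ≈ -0.3073

-0.3073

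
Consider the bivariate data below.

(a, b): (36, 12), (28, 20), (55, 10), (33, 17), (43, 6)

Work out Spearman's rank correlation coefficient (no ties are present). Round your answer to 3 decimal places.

Rank a: 3, 1, 5, 2, 4
Rank b: 3, 5, 2, 4, 1
d = rank(a) − rank(b): 0, -4, 3, -2, 3; Σd² = 38
ρ = 1 − 6Σd² / [n(n²−1)] = 1 − 6×38 / (5×24) = 1 − 228/120 ≈ -0.900

-0.900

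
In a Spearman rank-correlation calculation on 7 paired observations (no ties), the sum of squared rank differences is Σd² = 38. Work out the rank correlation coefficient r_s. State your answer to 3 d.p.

0.321

ρ = 1 − 6Σd² / [n(n²−1)] = 1 − 6×38 / (7×48)
  = 1 − 228/336 = 1 − 0.6786 ≈ 0.321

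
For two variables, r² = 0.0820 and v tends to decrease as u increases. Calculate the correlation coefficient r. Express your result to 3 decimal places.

|r| = √0.0820 = 0.286
The association is negative, so r = −0.286.

-0.286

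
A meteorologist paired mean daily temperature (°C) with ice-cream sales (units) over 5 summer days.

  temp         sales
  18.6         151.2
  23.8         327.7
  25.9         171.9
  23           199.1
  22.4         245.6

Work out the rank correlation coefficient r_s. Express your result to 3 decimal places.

0.300

Rank temp: 1, 4, 5, 3, 2
Rank sales: 1, 5, 2, 3, 4
d = rank(temp) − rank(sales): 0, -1, 3, 0, -2; Σd² = 14
ρ = 1 − 6Σd² / [n(n²−1)] = 1 − 6×14 / (5×24) = 1 − 84/120 ≈ 0.300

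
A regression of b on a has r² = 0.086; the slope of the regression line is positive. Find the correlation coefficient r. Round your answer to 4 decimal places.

|r| = √0.086 = 0.2933
The association is positive, so r = 0.2933.

0.2933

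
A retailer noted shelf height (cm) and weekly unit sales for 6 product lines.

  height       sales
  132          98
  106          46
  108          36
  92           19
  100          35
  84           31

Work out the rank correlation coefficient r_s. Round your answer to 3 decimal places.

Rank height: 6, 4, 5, 2, 3, 1
Rank sales: 6, 5, 4, 1, 3, 2
d = rank(height) − rank(sales): 0, -1, 1, 1, 0, -1; Σd² = 4
ρ = 1 − 6Σd² / [n(n²−1)] = 1 − 6×4 / (6×35) = 1 − 24/210 ≈ 0.886

0.886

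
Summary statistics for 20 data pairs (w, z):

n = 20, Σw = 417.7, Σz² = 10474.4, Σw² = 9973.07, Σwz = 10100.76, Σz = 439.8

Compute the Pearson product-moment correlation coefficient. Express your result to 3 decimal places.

0.914

r = (nΣwz − ΣwΣz) / √[(nΣw² − (Σw)²)(nΣz² − (Σz)²)]
Numerator: 20×10100.76 − 417.7×439.8 = 18310.74
Denominator: √[(199461.4 − 174473.29)(209488 − 193424.04)] = √[24988.11 × 16063.96] = 20035.1691
r = 18310.74 / 20035.1691 ≈ 0.914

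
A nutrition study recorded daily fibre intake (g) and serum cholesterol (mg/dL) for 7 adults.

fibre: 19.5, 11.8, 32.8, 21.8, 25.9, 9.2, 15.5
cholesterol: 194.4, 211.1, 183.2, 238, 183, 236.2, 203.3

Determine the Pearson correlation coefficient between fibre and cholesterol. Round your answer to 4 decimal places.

-0.6351

n = 7, Σx = 136.5, Σy = 1449.2, Σx² = 3066.27, Σy² = 303171.14, Σxy = 27543.03
nΣxy − ΣxΣy = 192801.21 − 197815.8 = -5014.59
nΣx² − (Σx)² = 21463.89 − 18632.25 = 2831.64; nΣy² − (Σy)² = 2122197.98 − 2100180.64 = 22017.34
r = -5014.59 / √(2831.64 × 22017.34) = -5014.59 / 7895.8964 ≈ -0.6351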